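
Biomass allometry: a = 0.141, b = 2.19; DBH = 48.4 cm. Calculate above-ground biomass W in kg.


Formula: W = a * DBH^b  (allometric power law)
DBH^b = 48.4^2.19 = 4895.6611
W = 0.141 * 4895.6611 = 690.3 kg

690.3


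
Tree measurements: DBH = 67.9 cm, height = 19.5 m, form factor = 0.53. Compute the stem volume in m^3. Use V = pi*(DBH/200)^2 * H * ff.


Formula: V = pi * (DBH/200)^2 * H * ff
Radius = DBH/200 = 67.9/200 = 0.3395 m
Radius^2 = 0.3395^2 = 0.11526025 m^2
V = pi * 0.11526025 * 19.5 * 0.53
V = 3.742 m^3

3.742


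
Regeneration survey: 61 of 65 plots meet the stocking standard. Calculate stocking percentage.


Formula: Stocking % = stocked plots / total plots * 100
Stocking = 61 / 65 * 100
Stocking = 0.9385 * 100 = 93.8%

93.8


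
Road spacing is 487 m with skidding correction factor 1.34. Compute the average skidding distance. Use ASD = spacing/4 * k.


Formula: ASD = (spacing / 4) * correction
Uncorrected distance = spacing / 4 = 487 / 4 = 121.75 m
ASD = 121.75 * 1.34 = 163 m

163


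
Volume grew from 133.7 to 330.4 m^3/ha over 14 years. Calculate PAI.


Formula: PAI = (V_T2 - V_T1) / (T2 - T1)
Volume increment = 330.4 - 133.7 = 196.7 m^3/ha
PAI = 196.7 / 14 = 14.05 m^3/ha/year

14.05


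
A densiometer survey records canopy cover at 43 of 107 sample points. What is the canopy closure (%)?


Formula: Canopy closure = covered points / total points * 100
Closure = 43 / 107 * 100
Closure = 0.4019 * 100 = 40.2%

40.2


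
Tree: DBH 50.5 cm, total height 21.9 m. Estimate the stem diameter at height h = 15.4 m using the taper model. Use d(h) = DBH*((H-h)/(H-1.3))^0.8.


Taper: d(h) = DBH * ((H - h) / (H - 1.3))^0.8
Numerator = H - h = 21.9 - 15.4 = 6.5 m
Denominator = H - 1.3 = 21.9 - 1.3 = 20.6 m
Ratio = 6.5 / 20.6 = 0.31553
d = 50.5 * 0.31553^0.8 = 20.1 cm

20.1


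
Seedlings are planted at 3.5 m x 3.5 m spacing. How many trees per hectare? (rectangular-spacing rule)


Formula: TPH = 10000 m^2/ha / (spacing_x * spacing_y)
Area per tree = 3.5 m * 3.5 m = 12.25 m^2
TPH = 10000 / 12.25 = 816 trees/ha

816


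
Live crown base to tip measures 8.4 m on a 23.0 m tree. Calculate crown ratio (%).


Formula: Crown Ratio = (Crown Length / Total Height) * 100
CR = (8.4 m / 23.0 m) * 100
CR = 0.3652 * 100 = 36.5%

36.5


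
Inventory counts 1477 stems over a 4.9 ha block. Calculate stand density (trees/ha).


Formula: Stand Density = N_trees / Area_ha
Density = 1477 trees / 4.9 ha
Density = 301 trees/ha

301


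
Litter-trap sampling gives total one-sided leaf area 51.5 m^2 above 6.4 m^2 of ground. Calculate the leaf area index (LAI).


Formula: LAI = total leaf area / ground area  (dimensionless)
LAI = 51.5 m^2 / 6.4 m^2
LAI = 8.05

8.05


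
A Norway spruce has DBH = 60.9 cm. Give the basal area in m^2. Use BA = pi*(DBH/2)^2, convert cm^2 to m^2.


Formula: BA = pi * (DBH/2)^2 / 10000  (cm^2 to m^2)
Radius = DBH/2 = 60.9/2 = 30.45 cm
BA = pi * 30.45^2 / 10000
   = 2912.8926 cm^2 / 10000
   = 0.2913 m^2

0.2913


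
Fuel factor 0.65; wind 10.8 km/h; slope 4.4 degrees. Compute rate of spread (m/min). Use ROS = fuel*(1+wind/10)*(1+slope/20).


Formula: ROS = fuel * (1 + wind/10) * (1 + slope/20)
Wind factor = 1 + 10.8/10 = 2.08
Slope factor = 1 + 4.4/20 = 1.22
ROS = 0.65 * 2.08 * 1.22 = 1.65 m/min

1.65


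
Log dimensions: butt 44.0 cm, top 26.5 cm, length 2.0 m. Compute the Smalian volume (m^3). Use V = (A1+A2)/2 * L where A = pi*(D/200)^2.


Smalian: V = (A1 + A2)/2 * L,  A = pi*(D/200)^2
A1 = pi*(44.0/200)^2 = 0.152053 m^2
A2 = pi*(26.5/200)^2 = 0.055155 m^2
V = (0.152053+0.055155)/2*2.0 = 0.2072 m^3

0.2072


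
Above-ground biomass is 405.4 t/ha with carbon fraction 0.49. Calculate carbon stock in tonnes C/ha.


Formula: Carbon Stock = Biomass * Carbon Fraction
C = 405.4 t/ha * 0.49
C = 198.6 t C/ha

198.6


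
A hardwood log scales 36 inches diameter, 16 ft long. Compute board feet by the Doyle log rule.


Doyle: BF = (D - 4)^2 * L / 16
Adjusted diameter = 36 - 4 = 32 in
(D-4)^2 = 32^2 = 1024
BF = 1024 * 16 / 16 = 1024 BF

1024


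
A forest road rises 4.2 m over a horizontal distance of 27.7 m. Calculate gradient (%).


Formula: Gradient = rise / run * 100
Gradient = 4.2 / 27.7 * 100 = 15.2%

15.2


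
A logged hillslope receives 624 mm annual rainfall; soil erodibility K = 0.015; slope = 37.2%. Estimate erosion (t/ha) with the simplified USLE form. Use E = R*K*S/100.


Formula: E = R * K * S / 100  (simplified USLE)
R * K = 624 * 0.015 = 9.36
E = 9.36 * 37.2 / 100 = 3.48 t/ha

3.48


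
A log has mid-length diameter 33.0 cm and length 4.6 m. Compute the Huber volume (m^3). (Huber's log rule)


Huber: V = Am * L,  Am = pi*(Dm/200)^2
Am = pi*(33.0/200)^2 = 0.08553 m^2
V = 0.08553*4.6 = 0.3934 m^3

0.3934


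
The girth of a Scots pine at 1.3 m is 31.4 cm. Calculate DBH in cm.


Formula: DBH = C / pi
DBH = 31.4 / pi
pi = 3.14159...
DBH = 10.0 cm

10.0


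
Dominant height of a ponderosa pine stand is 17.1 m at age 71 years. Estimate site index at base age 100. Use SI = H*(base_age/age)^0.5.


Formula: SI = H_dom * (base_age / age)^0.5
Age ratio = 100 / 71 = 1.40845
sqrt(age_ratio) = 1.18678
SI = 17.1 * 1.18678 = 20.3 m

20.3


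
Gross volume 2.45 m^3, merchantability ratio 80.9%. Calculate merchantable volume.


Formula: MV = V_total * (merchantable_pct / 100)
Merchantable fraction = 80.9% / 100 = 0.809
MV = 2.45 m^3 * 0.809 = 1.982 m^3

1.982


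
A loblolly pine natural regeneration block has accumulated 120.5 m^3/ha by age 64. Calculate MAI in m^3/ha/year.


Formula: MAI = Total Volume / Stand Age
MAI = 120.5 m^3/ha / 64 years
MAI = 1.88 m^3/ha/year

1.88


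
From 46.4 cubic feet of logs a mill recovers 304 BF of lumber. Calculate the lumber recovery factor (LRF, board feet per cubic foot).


Formula: LRF = Lumber Output (BF) / Log Input (ft^3)
LRF = 304 BF / 46.4 ft^3
LRF = 6.55 BF/ft^3

6.55


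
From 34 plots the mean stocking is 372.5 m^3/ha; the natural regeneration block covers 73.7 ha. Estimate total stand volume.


Formula: Total Volume = Mean Volume per ha * Total Area
Total Volume = 372.5 m^3/ha * 73.7 ha
Total Volume = 27453 m^3

27453


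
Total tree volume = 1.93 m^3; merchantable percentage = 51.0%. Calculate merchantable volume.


Formula: MV = V_total * (merchantable_pct / 100)
Merchantable fraction = 51.0% / 100 = 0.51
MV = 1.93 m^3 * 0.51 = 0.984 m^3

0.984


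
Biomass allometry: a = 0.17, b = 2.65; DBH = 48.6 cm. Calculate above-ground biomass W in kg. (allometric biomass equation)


Formula: W = a * DBH^b  (allometric power law)
DBH^b = 48.6^2.65 = 29483.9804
W = 0.17 * 29483.9804 = 5012.3 kg

5012.3


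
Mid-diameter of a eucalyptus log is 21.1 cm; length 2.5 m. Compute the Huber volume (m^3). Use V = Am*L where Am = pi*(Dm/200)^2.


Huber: V = Am * L,  Am = pi*(Dm/200)^2
Am = pi*(21.1/200)^2 = 0.034967 m^2
V = 0.034967*2.5 = 0.0874 m^3

0.0874


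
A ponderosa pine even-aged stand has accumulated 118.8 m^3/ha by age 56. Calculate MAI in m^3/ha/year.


Formula: MAI = Total Volume / Stand Age
MAI = 118.8 m^3/ha / 56 years
MAI = 2.12 m^3/ha/year

2.12


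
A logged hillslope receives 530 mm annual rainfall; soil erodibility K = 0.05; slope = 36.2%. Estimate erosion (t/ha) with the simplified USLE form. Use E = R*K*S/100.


Formula: E = R * K * S / 100  (simplified USLE)
R * K = 530 * 0.05 = 26.5
E = 26.5 * 36.2 / 100 = 9.59 t/ha

9.59


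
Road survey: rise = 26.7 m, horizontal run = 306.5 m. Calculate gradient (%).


Formula: Gradient = rise / run * 100
Gradient = 26.7 / 306.5 * 100 = 8.7%

8.7


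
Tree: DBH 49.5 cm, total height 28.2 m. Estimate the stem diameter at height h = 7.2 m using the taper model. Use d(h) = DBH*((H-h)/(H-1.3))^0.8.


Taper: d(h) = DBH * ((H - h) / (H - 1.3))^0.8
Numerator = H - h = 28.2 - 7.2 = 21.0 m
Denominator = H - 1.3 = 28.2 - 1.3 = 26.9 m
Ratio = 21.0 / 26.9 = 0.78067
d = 49.5 * 0.78067^0.8 = 40.6 cm

40.6


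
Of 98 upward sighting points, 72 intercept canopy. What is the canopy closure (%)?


Formula: Canopy closure = covered points / total points * 100
Closure = 72 / 98 * 100
Closure = 0.7347 * 100 = 73.5%

73.5


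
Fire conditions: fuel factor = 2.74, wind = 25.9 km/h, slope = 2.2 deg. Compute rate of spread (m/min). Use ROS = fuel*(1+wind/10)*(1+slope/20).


Formula: ROS = fuel * (1 + wind/10) * (1 + slope/20)
Wind factor = 1 + 25.9/10 = 3.59
Slope factor = 1 + 2.2/20 = 1.11
ROS = 2.74 * 3.59 * 1.11 = 10.92 m/min

10.92


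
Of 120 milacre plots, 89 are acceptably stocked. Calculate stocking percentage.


Formula: Stocking % = stocked plots / total plots * 100
Stocking = 89 / 120 * 100
Stocking = 0.7417 * 100 = 74.2%

74.2


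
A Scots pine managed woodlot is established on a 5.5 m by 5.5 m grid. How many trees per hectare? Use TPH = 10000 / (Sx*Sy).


Formula: TPH = 10000 m^2/ha / (spacing_x * spacing_y)
Area per tree = 5.5 m * 5.5 m = 30.25 m^2
TPH = 10000 / 30.25 = 331 trees/ha

331


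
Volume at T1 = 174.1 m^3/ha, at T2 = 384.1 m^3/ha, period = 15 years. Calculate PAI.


Formula: PAI = (V_T2 - V_T1) / (T2 - T1)
Volume increment = 384.1 - 174.1 = 210.0 m^3/ha
PAI = 210.0 / 15 = 14.0 m^3/ha/year

14.0


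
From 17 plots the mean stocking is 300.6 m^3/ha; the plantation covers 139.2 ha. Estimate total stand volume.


Formula: Total Volume = Mean Volume per ha * Total Area
Total Volume = 300.6 m^3/ha * 139.2 ha
Total Volume = 41844 m^3

41844


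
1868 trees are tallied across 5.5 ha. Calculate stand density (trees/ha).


Formula: Stand Density = N_trees / Area_ha
Density = 1868 trees / 5.5 ha
Density = 340 trees/ha

340


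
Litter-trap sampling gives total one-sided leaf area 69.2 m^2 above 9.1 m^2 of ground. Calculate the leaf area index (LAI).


Formula: LAI = total leaf area / ground area  (dimensionless)
LAI = 69.2 m^2 / 9.1 m^2
LAI = 7.6

7.6


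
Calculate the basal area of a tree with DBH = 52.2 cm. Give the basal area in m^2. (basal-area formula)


Formula: BA = pi * (DBH/2)^2 / 10000  (cm^2 to m^2)
Radius = DBH/2 = 52.2/2 = 26.1 cm
BA = pi * 26.1^2 / 10000
   = 2140.0843 cm^2 / 10000
   = 0.214 m^2

0.214


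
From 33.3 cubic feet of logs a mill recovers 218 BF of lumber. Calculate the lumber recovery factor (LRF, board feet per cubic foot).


Formula: LRF = Lumber Output (BF) / Log Input (ft^3)
LRF = 218 BF / 33.3 ft^3
LRF = 6.55 BF/ft^3

6.55


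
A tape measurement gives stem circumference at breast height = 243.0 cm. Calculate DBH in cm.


Formula: DBH = C / pi
DBH = 243.0 / pi
pi = 3.14159...
DBH = 77.3 cm

77.3


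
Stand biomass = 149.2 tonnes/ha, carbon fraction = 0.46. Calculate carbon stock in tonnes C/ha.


Formula: Carbon Stock = Biomass * Carbon Fraction
C = 149.2 t/ha * 0.46
C = 68.6 t C/ha

68.6


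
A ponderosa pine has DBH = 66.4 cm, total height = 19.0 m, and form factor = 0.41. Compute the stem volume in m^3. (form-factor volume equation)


Formula: V = pi * (DBH/200)^2 * H * ff
Radius = DBH/200 = 66.4/200 = 0.332 m
Radius^2 = 0.332^2 = 0.110224 m^2
V = pi * 0.110224 * 19.0 * 0.41
V = 2.698 m^3

2.698


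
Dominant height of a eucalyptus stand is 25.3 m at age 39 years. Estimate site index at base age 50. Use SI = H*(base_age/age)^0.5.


Formula: SI = H_dom * (base_age / age)^0.5
Age ratio = 50 / 39 = 1.28205
sqrt(age_ratio) = 1.13228
SI = 25.3 * 1.13228 = 28.6 m

28.6


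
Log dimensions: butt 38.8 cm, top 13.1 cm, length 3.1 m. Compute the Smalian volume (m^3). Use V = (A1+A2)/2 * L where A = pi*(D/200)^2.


Smalian: V = (A1 + A2)/2 * L,  A = pi*(D/200)^2
A1 = pi*(38.8/200)^2 = 0.118237 m^2
A2 = pi*(13.1/200)^2 = 0.013478 m^2
V = (0.118237+0.013478)/2*3.1 = 0.2042 m^3

0.2042


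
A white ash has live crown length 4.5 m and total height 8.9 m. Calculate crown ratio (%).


Formula: Crown Ratio = (Crown Length / Total Height) * 100
CR = (4.5 m / 8.9 m) * 100
CR = 0.5056 * 100 = 50.6%

50.6


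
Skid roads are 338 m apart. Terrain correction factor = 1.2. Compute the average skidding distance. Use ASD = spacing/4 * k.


Formula: ASD = (spacing / 4) * correction
Uncorrected distance = spacing / 4 = 338 / 4 = 84.5 m
ASD = 84.5 * 1.2 = 101 m

101


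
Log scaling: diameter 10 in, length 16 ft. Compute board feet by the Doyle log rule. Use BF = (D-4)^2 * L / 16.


Doyle: BF = (D - 4)^2 * L / 16
Adjusted diameter = 10 - 4 = 6 in
(D-4)^2 = 6^2 = 36
BF = 36 * 16 / 16 = 36 BF

36


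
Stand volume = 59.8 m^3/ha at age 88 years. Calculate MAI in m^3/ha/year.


Formula: MAI = Total Volume / Stand Age
MAI = 59.8 m^3/ha / 88 years
MAI = 0.68 m^3/ha/year

0.68


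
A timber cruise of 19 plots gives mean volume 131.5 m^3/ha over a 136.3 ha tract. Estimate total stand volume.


Formula: Total Volume = Mean Volume per ha * Total Area
Total Volume = 131.5 m^3/ha * 136.3 ha
Total Volume = 17923 m^3

17923


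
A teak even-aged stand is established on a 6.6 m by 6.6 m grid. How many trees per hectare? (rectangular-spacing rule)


Formula: TPH = 10000 m^2/ha / (spacing_x * spacing_y)
Area per tree = 6.6 m * 6.6 m = 43.56 m^2
TPH = 10000 / 43.56 = 230 trees/ha

230


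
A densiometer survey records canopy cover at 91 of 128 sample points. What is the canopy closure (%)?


Formula: Canopy closure = covered points / total points * 100
Closure = 91 / 128 * 100
Closure = 0.7109 * 100 = 71.1%

71.1


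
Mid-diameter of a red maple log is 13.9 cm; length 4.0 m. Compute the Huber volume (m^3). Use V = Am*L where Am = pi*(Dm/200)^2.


Huber: V = Am * L,  Am = pi*(Dm/200)^2
Am = pi*(13.9/200)^2 = 0.015175 m^2
V = 0.015175*4.0 = 0.0607 m^3

0.0607


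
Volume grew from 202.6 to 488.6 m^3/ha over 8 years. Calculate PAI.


Formula: PAI = (V_T2 - V_T1) / (T2 - T1)
Volume increment = 488.6 - 202.6 = 286.0 m^3/ha
PAI = 286.0 / 8 = 35.75 m^3/ha/year

35.75


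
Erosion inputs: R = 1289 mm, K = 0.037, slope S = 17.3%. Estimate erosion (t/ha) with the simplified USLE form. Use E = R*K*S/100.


Formula: E = R * K * S / 100  (simplified USLE)
R * K = 1289 * 0.037 = 47.693
E = 47.693 * 17.3 / 100 = 8.25 t/ha

8.25


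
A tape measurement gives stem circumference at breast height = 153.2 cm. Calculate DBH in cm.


Formula: DBH = C / pi
DBH = 153.2 / pi
pi = 3.14159...
DBH = 48.8 cm

48.8


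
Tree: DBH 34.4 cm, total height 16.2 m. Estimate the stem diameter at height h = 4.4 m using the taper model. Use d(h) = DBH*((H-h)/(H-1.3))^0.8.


Taper: d(h) = DBH * ((H - h) / (H - 1.3))^0.8
Numerator = H - h = 16.2 - 4.4 = 11.8 m
Denominator = H - 1.3 = 16.2 - 1.3 = 14.9 m
Ratio = 11.8 / 14.9 = 0.79195
d = 34.4 * 0.79195^0.8 = 28.5 cm

28.5


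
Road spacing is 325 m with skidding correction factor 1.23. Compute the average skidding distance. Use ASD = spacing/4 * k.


Formula: ASD = (spacing / 4) * correction
Uncorrected distance = spacing / 4 = 325 / 4 = 81.25 m
ASD = 81.25 * 1.23 = 100 m

100


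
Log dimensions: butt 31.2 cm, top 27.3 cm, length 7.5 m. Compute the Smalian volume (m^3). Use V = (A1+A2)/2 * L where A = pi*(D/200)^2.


Smalian: V = (A1 + A2)/2 * L,  A = pi*(D/200)^2
A1 = pi*(31.2/200)^2 = 0.076454 m^2
A2 = pi*(27.3/200)^2 = 0.058535 m^2
V = (0.076454+0.058535)/2*7.5 = 0.5062 m^3

0.5062


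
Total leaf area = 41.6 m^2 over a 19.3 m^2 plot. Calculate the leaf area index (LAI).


Formula: LAI = total leaf area / ground area  (dimensionless)
LAI = 41.6 m^2 / 19.3 m^2
LAI = 2.16

2.16


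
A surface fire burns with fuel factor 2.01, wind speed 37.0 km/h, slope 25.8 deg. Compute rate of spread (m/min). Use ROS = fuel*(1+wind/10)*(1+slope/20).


Formula: ROS = fuel * (1 + wind/10) * (1 + slope/20)
Wind factor = 1 + 37.0/10 = 4.7
Slope factor = 1 + 25.8/20 = 2.29
ROS = 2.01 * 4.7 * 2.29 = 21.63 m/min

21.63


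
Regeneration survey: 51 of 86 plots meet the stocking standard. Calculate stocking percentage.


Formula: Stocking % = stocked plots / total plots * 100
Stocking = 51 / 86 * 100
Stocking = 0.593 * 100 = 59.3%

59.3


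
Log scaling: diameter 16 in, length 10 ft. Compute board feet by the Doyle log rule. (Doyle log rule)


Doyle: BF = (D - 4)^2 * L / 16
Adjusted diameter = 16 - 4 = 12 in
(D-4)^2 = 12^2 = 144
BF = 144 * 10 / 16 = 90 BF

90


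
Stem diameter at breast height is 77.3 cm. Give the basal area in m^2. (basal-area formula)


Formula: BA = pi * (DBH/2)^2 / 10000  (cm^2 to m^2)
Radius = DBH/2 = 77.3/2 = 38.65 cm
BA = pi * 38.65^2 / 10000
   = 4692.9818 cm^2 / 10000
   = 0.4693 m^2

0.4693


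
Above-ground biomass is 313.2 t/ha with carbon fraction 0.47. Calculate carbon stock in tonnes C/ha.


Formula: Carbon Stock = Biomass * Carbon Fraction
C = 313.2 t/ha * 0.47
C = 147.2 t C/ha

147.2


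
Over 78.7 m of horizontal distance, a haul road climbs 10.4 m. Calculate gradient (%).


Formula: Gradient = rise / run * 100
Gradient = 10.4 / 78.7 * 100 = 13.2%

13.2


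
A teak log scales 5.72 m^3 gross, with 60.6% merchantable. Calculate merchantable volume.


Formula: MV = V_total * (merchantable_pct / 100)
Merchantable fraction = 60.6% / 100 = 0.606
MV = 5.72 m^3 * 0.606 = 3.466 m^3

3.466


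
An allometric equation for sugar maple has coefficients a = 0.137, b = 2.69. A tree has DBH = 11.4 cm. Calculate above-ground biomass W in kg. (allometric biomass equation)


Formula: W = a * DBH^b  (allometric power law)
DBH^b = 11.4^2.69 = 696.7453
W = 0.137 * 696.7453 = 95.5 kg

95.5


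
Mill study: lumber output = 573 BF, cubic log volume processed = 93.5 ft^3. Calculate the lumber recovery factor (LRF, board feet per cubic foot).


Formula: LRF = Lumber Output (BF) / Log Input (ft^3)
LRF = 573 BF / 93.5 ft^3
LRF = 6.13 BF/ft^3

6.13


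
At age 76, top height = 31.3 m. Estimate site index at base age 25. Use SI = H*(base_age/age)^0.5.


Formula: SI = H_dom * (base_age / age)^0.5
Age ratio = 25 / 76 = 0.32895
sqrt(age_ratio) = 0.57354
SI = 31.3 * 0.57354 = 18.0 m

18.0


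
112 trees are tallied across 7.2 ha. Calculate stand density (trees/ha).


Formula: Stand Density = N_trees / Area_ha
Density = 112 trees / 7.2 ha
Density = 16 trees/ha

16


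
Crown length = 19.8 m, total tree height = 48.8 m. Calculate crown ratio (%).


Formula: Crown Ratio = (Crown Length / Total Height) * 100
CR = (19.8 m / 48.8 m) * 100
CR = 0.4057 * 100 = 40.6%

40.6


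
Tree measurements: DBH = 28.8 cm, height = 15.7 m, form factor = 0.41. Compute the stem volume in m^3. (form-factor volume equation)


Formula: V = pi * (DBH/200)^2 * H * ff
Radius = DBH/200 = 28.8/200 = 0.144 m
Radius^2 = 0.144^2 = 0.020736 m^2
V = pi * 0.020736 * 15.7 * 0.41
V = 0.419 m^3

0.419


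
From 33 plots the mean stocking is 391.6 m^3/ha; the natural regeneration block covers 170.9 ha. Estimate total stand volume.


Formula: Total Volume = Mean Volume per ha * Total Area
Total Volume = 391.6 m^3/ha * 170.9 ha
Total Volume = 66924 m^3

66924


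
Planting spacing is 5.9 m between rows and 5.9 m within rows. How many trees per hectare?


Formula: TPH = 10000 m^2/ha / (spacing_x * spacing_y)
Area per tree = 5.9 m * 5.9 m = 34.81 m^2
TPH = 10000 / 34.81 = 287 trees/ha

287


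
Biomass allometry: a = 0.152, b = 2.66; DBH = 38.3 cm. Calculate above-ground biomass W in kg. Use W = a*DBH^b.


Formula: W = a * DBH^b  (allometric power law)
DBH^b = 38.3^2.66 = 16267.0476
W = 0.152 * 16267.0476 = 2472.6 kg

2472.6


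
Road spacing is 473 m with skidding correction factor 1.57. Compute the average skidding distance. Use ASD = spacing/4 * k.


Formula: ASD = (spacing / 4) * correction
Uncorrected distance = spacing / 4 = 473 / 4 = 118.25 m
ASD = 118.25 * 1.57 = 186 m

186


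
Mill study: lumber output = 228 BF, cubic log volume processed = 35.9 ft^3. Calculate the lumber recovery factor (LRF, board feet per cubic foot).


Formula: LRF = Lumber Output (BF) / Log Input (ft^3)
LRF = 228 BF / 35.9 ft^3
LRF = 6.35 BF/ft^3

6.35


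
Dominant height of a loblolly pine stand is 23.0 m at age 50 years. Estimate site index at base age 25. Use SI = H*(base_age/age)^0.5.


Formula: SI = H_dom * (base_age / age)^0.5
Age ratio = 25 / 50 = 0.5
sqrt(age_ratio) = 0.70711
SI = 23.0 * 0.70711 = 16.3 m

16.3


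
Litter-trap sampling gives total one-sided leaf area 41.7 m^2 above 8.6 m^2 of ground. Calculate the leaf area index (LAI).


Formula: LAI = total leaf area / ground area  (dimensionless)
LAI = 41.7 m^2 / 8.6 m^2
LAI = 4.85

4.85


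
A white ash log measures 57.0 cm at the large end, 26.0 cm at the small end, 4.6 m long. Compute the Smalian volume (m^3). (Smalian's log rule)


Smalian: V = (A1 + A2)/2 * L,  A = pi*(D/200)^2
A1 = pi*(57.0/200)^2 = 0.255176 m^2
A2 = pi*(26.0/200)^2 = 0.053093 m^2
V = (0.255176+0.053093)/2*4.6 = 0.709 m^3

0.709


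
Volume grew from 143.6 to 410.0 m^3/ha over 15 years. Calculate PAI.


Formula: PAI = (V_T2 - V_T1) / (T2 - T1)
Volume increment = 410.0 - 143.6 = 266.4 m^3/ha
PAI = 266.4 / 15 = 17.76 m^3/ha/year

17.76


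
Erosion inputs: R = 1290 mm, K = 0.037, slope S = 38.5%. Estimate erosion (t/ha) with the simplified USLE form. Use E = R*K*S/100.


Formula: E = R * K * S / 100  (simplified USLE)
R * K = 1290 * 0.037 = 47.73
E = 47.73 * 38.5 / 100 = 18.38 t/ha

18.38


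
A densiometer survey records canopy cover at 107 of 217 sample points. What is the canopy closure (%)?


Formula: Canopy closure = covered points / total points * 100
Closure = 107 / 217 * 100
Closure = 0.4931 * 100 = 49.3%

49.3


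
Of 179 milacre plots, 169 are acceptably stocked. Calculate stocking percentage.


Formula: Stocking % = stocked plots / total plots * 100
Stocking = 169 / 179 * 100
Stocking = 0.9441 * 100 = 94.4%

94.4


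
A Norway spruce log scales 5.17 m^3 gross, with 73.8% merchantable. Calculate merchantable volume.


Formula: MV = V_total * (merchantable_pct / 100)
Merchantable fraction = 73.8% / 100 = 0.738
MV = 5.17 m^3 * 0.738 = 3.815 m^3

3.815


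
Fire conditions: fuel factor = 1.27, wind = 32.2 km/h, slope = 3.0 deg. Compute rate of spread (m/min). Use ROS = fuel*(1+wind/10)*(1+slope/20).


Formula: ROS = fuel * (1 + wind/10) * (1 + slope/20)
Wind factor = 1 + 32.2/10 = 4.22
Slope factor = 1 + 3.0/20 = 1.15
ROS = 1.27 * 4.22 * 1.15 = 6.16 m/min

6.16


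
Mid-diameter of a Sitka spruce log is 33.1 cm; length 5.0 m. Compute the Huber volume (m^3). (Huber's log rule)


Huber: V = Am * L,  Am = pi*(Dm/200)^2
Am = pi*(33.1/200)^2 = 0.086049 m^2
V = 0.086049*5.0 = 0.4302 m^3

0.4302


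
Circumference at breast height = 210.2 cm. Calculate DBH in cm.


Formula: DBH = C / pi
DBH = 210.2 / pi
pi = 3.14159...
DBH = 66.9 cm

66.9


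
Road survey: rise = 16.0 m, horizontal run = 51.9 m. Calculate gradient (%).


Formula: Gradient = rise / run * 100
Gradient = 16.0 / 51.9 * 100 = 30.8%

30.8


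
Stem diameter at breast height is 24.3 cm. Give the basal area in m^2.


Formula: BA = pi * (DBH/2)^2 / 10000  (cm^2 to m^2)
Radius = DBH/2 = 24.3/2 = 12.15 cm
BA = pi * 12.15^2 / 10000
   = 463.7698 cm^2 / 10000
   = 0.0464 m^2

0.0464


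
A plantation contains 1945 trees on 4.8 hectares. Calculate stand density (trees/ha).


Formula: Stand Density = N_trees / Area_ha
Density = 1945 trees / 4.8 ha
Density = 405 trees/ha

405


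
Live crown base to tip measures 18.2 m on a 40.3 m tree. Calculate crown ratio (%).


Formula: Crown Ratio = (Crown Length / Total Height) * 100
CR = (18.2 m / 40.3 m) * 100
CR = 0.4516 * 100 = 45.2%

45.2


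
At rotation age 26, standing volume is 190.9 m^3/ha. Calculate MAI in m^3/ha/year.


Formula: MAI = Total Volume / Stand Age
MAI = 190.9 m^3/ha / 26 years
MAI = 7.34 m^3/ha/year

7.34


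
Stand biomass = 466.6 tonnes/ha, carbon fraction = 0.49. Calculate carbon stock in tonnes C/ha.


Formula: Carbon Stock = Biomass * Carbon Fraction
C = 466.6 t/ha * 0.49
C = 228.6 t C/ha

228.6


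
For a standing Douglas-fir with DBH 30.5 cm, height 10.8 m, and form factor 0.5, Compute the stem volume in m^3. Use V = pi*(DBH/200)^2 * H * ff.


Formula: V = pi * (DBH/200)^2 * H * ff
Radius = DBH/200 = 30.5/200 = 0.1525 m
Radius^2 = 0.1525^2 = 0.02325625 m^2
V = pi * 0.02325625 * 10.8 * 0.5
V = 0.395 m^3

0.395


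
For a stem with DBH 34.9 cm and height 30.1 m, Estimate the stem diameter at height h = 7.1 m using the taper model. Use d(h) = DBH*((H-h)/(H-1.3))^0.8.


Taper: d(h) = DBH * ((H - h) / (H - 1.3))^0.8
Numerator = H - h = 30.1 - 7.1 = 23.0 m
Denominator = H - 1.3 = 30.1 - 1.3 = 28.8 m
Ratio = 23.0 / 28.8 = 0.79861
d = 34.9 * 0.79861^0.8 = 29.2 cm

29.2


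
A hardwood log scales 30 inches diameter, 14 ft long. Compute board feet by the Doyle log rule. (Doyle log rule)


Doyle: BF = (D - 4)^2 * L / 16
Adjusted diameter = 30 - 4 = 26 in
(D-4)^2 = 26^2 = 676
BF = 676 * 14 / 16 = 592 BF

592


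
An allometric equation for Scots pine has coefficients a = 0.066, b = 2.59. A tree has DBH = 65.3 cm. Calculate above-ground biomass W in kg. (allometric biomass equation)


Formula: W = a * DBH^b  (allometric power law)
DBH^b = 65.3^2.59 = 50190.918
W = 0.066 * 50190.918 = 3312.6 kg

3312.6


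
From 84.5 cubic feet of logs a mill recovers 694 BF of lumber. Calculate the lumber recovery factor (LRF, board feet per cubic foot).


Formula: LRF = Lumber Output (BF) / Log Input (ft^3)
LRF = 694 BF / 84.5 ft^3
LRF = 8.21 BF/ft^3

8.21


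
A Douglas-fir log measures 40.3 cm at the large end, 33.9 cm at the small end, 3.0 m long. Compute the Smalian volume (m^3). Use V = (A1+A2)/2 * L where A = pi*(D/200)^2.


Smalian: V = (A1 + A2)/2 * L,  A = pi*(D/200)^2
A1 = pi*(40.3/200)^2 = 0.127556 m^2
A2 = pi*(33.9/200)^2 = 0.090259 m^2
V = (0.127556+0.090259)/2*3.0 = 0.3267 m^3

0.3267


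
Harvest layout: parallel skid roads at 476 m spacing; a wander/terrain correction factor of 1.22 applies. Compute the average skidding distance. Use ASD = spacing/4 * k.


Formula: ASD = (spacing / 4) * correction
Uncorrected distance = spacing / 4 = 476 / 4 = 119 m
ASD = 119 * 1.22 = 145 m

145


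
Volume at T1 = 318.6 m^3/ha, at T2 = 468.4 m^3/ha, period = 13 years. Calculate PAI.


Formula: PAI = (V_T2 - V_T1) / (T2 - T1)
Volume increment = 468.4 - 318.6 = 149.8 m^3/ha
PAI = 149.8 / 13 = 11.52 m^3/ha/year

11.52


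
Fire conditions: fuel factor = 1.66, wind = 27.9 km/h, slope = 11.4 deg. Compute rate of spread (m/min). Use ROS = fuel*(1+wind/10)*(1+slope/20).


Formula: ROS = fuel * (1 + wind/10) * (1 + slope/20)
Wind factor = 1 + 27.9/10 = 3.79
Slope factor = 1 + 11.4/20 = 1.57
ROS = 1.66 * 3.79 * 1.57 = 9.88 m/min

9.88


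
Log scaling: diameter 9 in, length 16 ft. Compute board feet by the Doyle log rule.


Doyle: BF = (D - 4)^2 * L / 16
Adjusted diameter = 9 - 4 = 5 in
(D-4)^2 = 5^2 = 25
BF = 25 * 16 / 16 = 25 BF

25


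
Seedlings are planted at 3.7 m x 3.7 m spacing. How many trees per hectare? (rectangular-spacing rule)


Formula: TPH = 10000 m^2/ha / (spacing_x * spacing_y)
Area per tree = 3.7 m * 3.7 m = 13.69 m^2
TPH = 10000 / 13.69 = 730 trees/ha

730


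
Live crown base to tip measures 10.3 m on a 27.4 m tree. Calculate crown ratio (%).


Formula: Crown Ratio = (Crown Length / Total Height) * 100
CR = (10.3 m / 27.4 m) * 100
CR = 0.3759 * 100 = 37.6%

37.6


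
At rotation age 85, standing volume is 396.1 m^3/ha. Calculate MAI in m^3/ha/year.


Formula: MAI = Total Volume / Stand Age
MAI = 396.1 m^3/ha / 85 years
MAI = 4.66 m^3/ha/year

4.66


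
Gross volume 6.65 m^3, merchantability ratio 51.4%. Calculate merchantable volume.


Formula: MV = V_total * (merchantable_pct / 100)
Merchantable fraction = 51.4% / 100 = 0.514
MV = 6.65 m^3 * 0.514 = 3.418 m^3

3.418


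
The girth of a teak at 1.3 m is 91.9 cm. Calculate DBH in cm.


Formula: DBH = C / pi
DBH = 91.9 / pi
pi = 3.14159...
DBH = 29.3 cm

29.3


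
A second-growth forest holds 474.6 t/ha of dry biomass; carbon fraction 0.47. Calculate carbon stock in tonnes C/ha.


Formula: Carbon Stock = Biomass * Carbon Fraction
C = 474.6 t/ha * 0.47
C = 223.1 t C/ha

223.1


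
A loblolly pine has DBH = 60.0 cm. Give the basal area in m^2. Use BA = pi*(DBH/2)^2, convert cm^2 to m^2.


Formula: BA = pi * (DBH/2)^2 / 10000  (cm^2 to m^2)
Radius = DBH/2 = 60.0/2 = 30.0 cm
BA = pi * 30.0^2 / 10000
   = 2827.4334 cm^2 / 10000
   = 0.2827 m^2

0.2827


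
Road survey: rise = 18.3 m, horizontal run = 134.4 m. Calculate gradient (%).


Formula: Gradient = rise / run * 100
Gradient = 18.3 / 134.4 * 100 = 13.6%

13.6


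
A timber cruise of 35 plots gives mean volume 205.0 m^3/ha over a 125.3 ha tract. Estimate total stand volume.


Formula: Total Volume = Mean Volume per ha * Total Area
Total Volume = 205.0 m^3/ha * 125.3 ha
Total Volume = 25687 m^3

25687


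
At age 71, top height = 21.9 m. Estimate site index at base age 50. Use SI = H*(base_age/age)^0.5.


Formula: SI = H_dom * (base_age / age)^0.5
Age ratio = 50 / 71 = 0.70423
sqrt(age_ratio) = 0.83918
SI = 21.9 * 0.83918 = 18.4 m

18.4


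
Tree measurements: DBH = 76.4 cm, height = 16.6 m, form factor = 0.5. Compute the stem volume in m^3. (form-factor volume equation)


Formula: V = pi * (DBH/200)^2 * H * ff
Radius = DBH/200 = 76.4/200 = 0.382 m
Radius^2 = 0.382^2 = 0.145924 m^2
V = pi * 0.145924 * 16.6 * 0.5
V = 3.805 m^3

3.805


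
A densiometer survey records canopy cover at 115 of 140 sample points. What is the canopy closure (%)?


Formula: Canopy closure = covered points / total points * 100
Closure = 115 / 140 * 100
Closure = 0.8214 * 100 = 82.1%

82.1


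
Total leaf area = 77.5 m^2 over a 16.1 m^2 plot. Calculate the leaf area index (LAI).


Formula: LAI = total leaf area / ground area  (dimensionless)
LAI = 77.5 m^2 / 16.1 m^2
LAI = 4.81

4.81


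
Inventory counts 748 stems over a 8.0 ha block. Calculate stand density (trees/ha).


Formula: Stand Density = N_trees / Area_ha
Density = 748 trees / 8.0 ha
Density = 94 trees/ha

94


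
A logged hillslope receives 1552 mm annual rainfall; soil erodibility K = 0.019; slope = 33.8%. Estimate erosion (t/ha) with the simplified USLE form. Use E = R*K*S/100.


Formula: E = R * K * S / 100  (simplified USLE)
R * K = 1552 * 0.019 = 29.488
E = 29.488 * 33.8 / 100 = 9.97 t/ha

9.97


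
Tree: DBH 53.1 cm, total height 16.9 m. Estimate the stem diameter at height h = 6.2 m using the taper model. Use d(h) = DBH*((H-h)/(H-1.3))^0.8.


Taper: d(h) = DBH * ((H - h) / (H - 1.3))^0.8
Numerator = H - h = 16.9 - 6.2 = 10.7 m
Denominator = H - 1.3 = 16.9 - 1.3 = 15.6 m
Ratio = 10.7 / 15.6 = 0.6859
d = 53.1 * 0.6859^0.8 = 39.3 cm

39.3


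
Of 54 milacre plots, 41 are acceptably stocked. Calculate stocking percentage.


Formula: Stocking % = stocked plots / total plots * 100
Stocking = 41 / 54 * 100
Stocking = 0.7593 * 100 = 75.9%

75.9


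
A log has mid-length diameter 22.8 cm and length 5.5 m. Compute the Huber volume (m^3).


Huber: V = Am * L,  Am = pi*(Dm/200)^2
Am = pi*(22.8/200)^2 = 0.040828 m^2
V = 0.040828*5.5 = 0.2246 m^3

0.2246


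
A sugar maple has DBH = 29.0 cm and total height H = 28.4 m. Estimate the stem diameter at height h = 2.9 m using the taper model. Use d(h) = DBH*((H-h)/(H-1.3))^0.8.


Taper: d(h) = DBH * ((H - h) / (H - 1.3))^0.8
Numerator = H - h = 28.4 - 2.9 = 25.5 m
Denominator = H - 1.3 = 28.4 - 1.3 = 27.1 m
Ratio = 25.5 / 27.1 = 0.94096
d = 29.0 * 0.94096^0.8 = 27.6 cm

27.6


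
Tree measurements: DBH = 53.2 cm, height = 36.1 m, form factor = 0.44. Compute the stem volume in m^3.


Formula: V = pi * (DBH/200)^2 * H * ff
Radius = DBH/200 = 53.2/200 = 0.266 m
Radius^2 = 0.266^2 = 0.070756 m^2
V = pi * 0.070756 * 36.1 * 0.44
V = 3.531 m^3

3.531


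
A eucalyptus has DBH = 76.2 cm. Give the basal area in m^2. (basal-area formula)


Formula: BA = pi * (DBH/2)^2 / 10000  (cm^2 to m^2)
Radius = DBH/2 = 76.2/2 = 38.1 cm
BA = pi * 38.1^2 / 10000
   = 4560.3673 cm^2 / 10000
   = 0.456 m^2

0.456


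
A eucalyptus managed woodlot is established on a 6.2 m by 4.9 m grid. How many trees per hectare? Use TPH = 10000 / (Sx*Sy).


Formula: TPH = 10000 m^2/ha / (spacing_x * spacing_y)
Area per tree = 6.2 m * 4.9 m = 30.38 m^2
TPH = 10000 / 30.38 = 329 trees/ha

329


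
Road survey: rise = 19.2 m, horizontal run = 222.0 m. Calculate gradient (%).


Formula: Gradient = rise / run * 100
Gradient = 19.2 / 222.0 * 100 = 8.6%

8.6


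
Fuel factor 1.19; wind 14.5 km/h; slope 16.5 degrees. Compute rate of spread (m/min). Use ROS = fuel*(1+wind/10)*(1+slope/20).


Formula: ROS = fuel * (1 + wind/10) * (1 + slope/20)
Wind factor = 1 + 14.5/10 = 2.45
Slope factor = 1 + 16.5/20 = 1.825
ROS = 1.19 * 2.45 * 1.825 = 5.32 m/min

5.32


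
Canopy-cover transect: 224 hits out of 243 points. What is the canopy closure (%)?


Formula: Canopy closure = covered points / total points * 100
Closure = 224 / 243 * 100
Closure = 0.9218 * 100 = 92.2%

92.2


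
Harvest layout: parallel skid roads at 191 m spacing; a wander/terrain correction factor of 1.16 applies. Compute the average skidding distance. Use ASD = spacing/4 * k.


Formula: ASD = (spacing / 4) * correction
Uncorrected distance = spacing / 4 = 191 / 4 = 47.75 m
ASD = 47.75 * 1.16 = 55 m

55


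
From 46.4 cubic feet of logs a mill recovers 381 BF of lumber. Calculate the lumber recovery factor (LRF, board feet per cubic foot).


Formula: LRF = Lumber Output (BF) / Log Input (ft^3)
LRF = 381 BF / 46.4 ft^3
LRF = 8.21 BF/ft^3

8.21


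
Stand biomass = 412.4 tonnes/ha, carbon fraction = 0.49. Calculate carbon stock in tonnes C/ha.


Formula: Carbon Stock = Biomass * Carbon Fraction
C = 412.4 t/ha * 0.49
C = 202.1 t C/ha

202.1


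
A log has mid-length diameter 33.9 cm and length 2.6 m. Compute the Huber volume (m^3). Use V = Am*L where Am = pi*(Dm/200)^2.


Huber: V = Am * L,  Am = pi*(Dm/200)^2
Am = pi*(33.9/200)^2 = 0.090259 m^2
V = 0.090259*2.6 = 0.2347 m^3

0.2347


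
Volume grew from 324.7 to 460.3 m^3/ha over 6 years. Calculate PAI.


Formula: PAI = (V_T2 - V_T1) / (T2 - T1)
Volume increment = 460.3 - 324.7 = 135.6 m^3/ha
PAI = 135.6 / 6 = 22.6 m^3/ha/year

22.6


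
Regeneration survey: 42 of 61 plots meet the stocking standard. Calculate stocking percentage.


Formula: Stocking % = stocked plots / total plots * 100
Stocking = 42 / 61 * 100
Stocking = 0.6885 * 100 = 68.9%

68.9


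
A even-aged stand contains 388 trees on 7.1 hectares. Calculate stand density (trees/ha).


Formula: Stand Density = N_trees / Area_ha
Density = 388 trees / 7.1 ha
Density = 55 trees/ha

55


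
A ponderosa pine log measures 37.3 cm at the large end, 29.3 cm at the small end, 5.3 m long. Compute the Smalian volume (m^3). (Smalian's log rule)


Smalian: V = (A1 + A2)/2 * L,  A = pi*(D/200)^2
A1 = pi*(37.3/200)^2 = 0.109272 m^2
A2 = pi*(29.3/200)^2 = 0.067426 m^2
V = (0.109272+0.067426)/2*5.3 = 0.4682 m^3

0.4682


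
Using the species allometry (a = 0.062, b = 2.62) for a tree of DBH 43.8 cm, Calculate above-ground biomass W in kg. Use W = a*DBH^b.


Formula: W = a * DBH^b  (allometric power law)
DBH^b = 43.8^2.62 = 19983.0682
W = 0.062 * 19983.0682 = 1239.0 kg

1239.0


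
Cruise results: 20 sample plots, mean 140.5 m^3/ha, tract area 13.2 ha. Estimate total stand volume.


Formula: Total Volume = Mean Volume per ha * Total Area
Total Volume = 140.5 m^3/ha * 13.2 ha
Total Volume = 1855 m^3

1855


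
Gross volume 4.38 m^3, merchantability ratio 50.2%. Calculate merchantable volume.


Formula: MV = V_total * (merchantable_pct / 100)
Merchantable fraction = 50.2% / 100 = 0.502
MV = 4.38 m^3 * 0.502 = 2.199 m^3

2.199


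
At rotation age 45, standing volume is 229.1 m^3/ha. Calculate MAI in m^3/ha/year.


Formula: MAI = Total Volume / Stand Age
MAI = 229.1 m^3/ha / 45 years
MAI = 5.09 m^3/ha/year

5.09


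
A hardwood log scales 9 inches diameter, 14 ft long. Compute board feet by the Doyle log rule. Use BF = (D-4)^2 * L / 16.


Doyle: BF = (D - 4)^2 * L / 16
Adjusted diameter = 9 - 4 = 5 in
(D-4)^2 = 5^2 = 25
BF = 25 * 14 / 16 = 22 BF

22


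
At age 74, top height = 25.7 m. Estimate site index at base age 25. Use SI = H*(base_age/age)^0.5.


Formula: SI = H_dom * (base_age / age)^0.5
Age ratio = 25 / 74 = 0.33784
sqrt(age_ratio) = 0.58124
SI = 25.7 * 0.58124 = 14.9 m

14.9


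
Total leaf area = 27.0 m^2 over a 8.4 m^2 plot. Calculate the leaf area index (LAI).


Formula: LAI = total leaf area / ground area  (dimensionless)
LAI = 27.0 m^2 / 8.4 m^2
LAI = 3.21

3.21


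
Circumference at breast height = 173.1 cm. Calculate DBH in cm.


Formula: DBH = C / pi
DBH = 173.1 / pi
pi = 3.14159...
DBH = 55.1 cm

55.1


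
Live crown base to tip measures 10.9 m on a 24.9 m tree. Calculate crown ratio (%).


Formula: Crown Ratio = (Crown Length / Total Height) * 100
CR = (10.9 m / 24.9 m) * 100
CR = 0.4378 * 100 = 43.8%

43.8


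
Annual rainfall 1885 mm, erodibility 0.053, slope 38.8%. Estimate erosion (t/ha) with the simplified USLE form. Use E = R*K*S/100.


Formula: E = R * K * S / 100  (simplified USLE)
R * K = 1885 * 0.053 = 99.905
E = 99.905 * 38.8 / 100 = 38.76 t/ha

38.76


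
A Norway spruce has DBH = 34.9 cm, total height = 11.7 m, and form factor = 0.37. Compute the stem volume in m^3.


Formula: V = pi * (DBH/200)^2 * H * ff
Radius = DBH/200 = 34.9/200 = 0.1745 m
Radius^2 = 0.1745^2 = 0.03045025 m^2
V = pi * 0.03045025 * 11.7 * 0.37
V = 0.414 m^3

0.414


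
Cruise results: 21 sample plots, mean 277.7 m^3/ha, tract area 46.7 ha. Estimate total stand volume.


Formula: Total Volume = Mean Volume per ha * Total Area
Total Volume = 277.7 m^3/ha * 46.7 ha
Total Volume = 12969 m^3

12969


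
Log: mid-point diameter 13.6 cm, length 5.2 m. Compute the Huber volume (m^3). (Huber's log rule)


Huber: V = Am * L,  Am = pi*(Dm/200)^2
Am = pi*(13.6/200)^2 = 0.014527 m^2
V = 0.014527*5.2 = 0.0755 m^3

0.0755


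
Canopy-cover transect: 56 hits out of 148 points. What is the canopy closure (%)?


Formula: Canopy closure = covered points / total points * 100
Closure = 56 / 148 * 100
Closure = 0.3784 * 100 = 37.8%

37.8


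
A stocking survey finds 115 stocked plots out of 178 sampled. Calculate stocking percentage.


Formula: Stocking % = stocked plots / total plots * 100
Stocking = 115 / 178 * 100
Stocking = 0.6461 * 100 = 64.6%

64.6


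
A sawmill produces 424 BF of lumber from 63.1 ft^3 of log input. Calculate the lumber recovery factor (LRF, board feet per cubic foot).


Formula: LRF = Lumber Output (BF) / Log Input (ft^3)
LRF = 424 BF / 63.1 ft^3
LRF = 6.72 BF/ft^3

6.72


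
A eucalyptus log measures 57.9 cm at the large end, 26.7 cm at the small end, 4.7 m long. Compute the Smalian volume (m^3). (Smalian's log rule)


Smalian: V = (A1 + A2)/2 * L,  A = pi*(D/200)^2
A1 = pi*(57.9/200)^2 = 0.263298 m^2
A2 = pi*(26.7/200)^2 = 0.05599 m^2
V = (0.263298+0.05599)/2*4.7 = 0.7503 m^3

0.7503


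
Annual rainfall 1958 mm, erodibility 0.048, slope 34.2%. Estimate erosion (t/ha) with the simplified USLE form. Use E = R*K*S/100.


Formula: E = R * K * S / 100  (simplified USLE)
R * K = 1958 * 0.048 = 93.984
E = 93.984 * 34.2 / 100 = 32.14 t/ha

32.14


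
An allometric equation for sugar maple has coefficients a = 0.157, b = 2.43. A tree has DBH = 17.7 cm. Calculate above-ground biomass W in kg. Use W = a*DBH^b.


Formula: W = a * DBH^b  (allometric power law)
DBH^b = 17.7^2.43 = 1077.8915
W = 0.157 * 1077.8915 = 169.2 kg

169.2


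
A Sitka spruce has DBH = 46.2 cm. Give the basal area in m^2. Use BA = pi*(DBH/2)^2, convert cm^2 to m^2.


Formula: BA = pi * (DBH/2)^2 / 10000  (cm^2 to m^2)
Radius = DBH/2 = 46.2/2 = 23.1 cm
BA = pi * 23.1^2 / 10000
   = 1676.3853 cm^2 / 10000
   = 0.1676 m^2

0.1676
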